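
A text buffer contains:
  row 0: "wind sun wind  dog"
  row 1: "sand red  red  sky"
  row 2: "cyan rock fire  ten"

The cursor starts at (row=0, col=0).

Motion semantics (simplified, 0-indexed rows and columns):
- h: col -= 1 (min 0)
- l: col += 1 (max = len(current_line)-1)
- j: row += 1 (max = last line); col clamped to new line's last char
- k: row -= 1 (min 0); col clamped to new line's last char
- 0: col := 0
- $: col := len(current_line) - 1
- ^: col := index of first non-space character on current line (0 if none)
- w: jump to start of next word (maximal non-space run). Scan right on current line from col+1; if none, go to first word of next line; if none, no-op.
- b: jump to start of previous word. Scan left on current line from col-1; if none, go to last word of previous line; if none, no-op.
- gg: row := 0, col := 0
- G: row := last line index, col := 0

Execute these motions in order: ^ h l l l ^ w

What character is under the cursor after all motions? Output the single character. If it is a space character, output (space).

After 1 (^): row=0 col=0 char='w'
After 2 (h): row=0 col=0 char='w'
After 3 (l): row=0 col=1 char='i'
After 4 (l): row=0 col=2 char='n'
After 5 (l): row=0 col=3 char='d'
After 6 (^): row=0 col=0 char='w'
After 7 (w): row=0 col=5 char='s'

Answer: s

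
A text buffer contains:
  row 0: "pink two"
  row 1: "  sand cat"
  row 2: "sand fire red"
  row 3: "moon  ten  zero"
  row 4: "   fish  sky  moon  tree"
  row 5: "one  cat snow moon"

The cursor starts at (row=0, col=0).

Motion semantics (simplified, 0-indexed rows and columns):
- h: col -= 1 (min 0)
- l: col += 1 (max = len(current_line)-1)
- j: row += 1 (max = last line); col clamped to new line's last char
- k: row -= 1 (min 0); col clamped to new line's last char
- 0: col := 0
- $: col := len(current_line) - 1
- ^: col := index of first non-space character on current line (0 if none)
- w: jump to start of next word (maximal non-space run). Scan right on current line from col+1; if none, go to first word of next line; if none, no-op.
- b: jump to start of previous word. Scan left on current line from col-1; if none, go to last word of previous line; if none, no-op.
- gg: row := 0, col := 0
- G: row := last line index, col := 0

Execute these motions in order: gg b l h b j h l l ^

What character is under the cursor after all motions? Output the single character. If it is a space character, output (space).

Answer: s

Derivation:
After 1 (gg): row=0 col=0 char='p'
After 2 (b): row=0 col=0 char='p'
After 3 (l): row=0 col=1 char='i'
After 4 (h): row=0 col=0 char='p'
After 5 (b): row=0 col=0 char='p'
After 6 (j): row=1 col=0 char='_'
After 7 (h): row=1 col=0 char='_'
After 8 (l): row=1 col=1 char='_'
After 9 (l): row=1 col=2 char='s'
After 10 (^): row=1 col=2 char='s'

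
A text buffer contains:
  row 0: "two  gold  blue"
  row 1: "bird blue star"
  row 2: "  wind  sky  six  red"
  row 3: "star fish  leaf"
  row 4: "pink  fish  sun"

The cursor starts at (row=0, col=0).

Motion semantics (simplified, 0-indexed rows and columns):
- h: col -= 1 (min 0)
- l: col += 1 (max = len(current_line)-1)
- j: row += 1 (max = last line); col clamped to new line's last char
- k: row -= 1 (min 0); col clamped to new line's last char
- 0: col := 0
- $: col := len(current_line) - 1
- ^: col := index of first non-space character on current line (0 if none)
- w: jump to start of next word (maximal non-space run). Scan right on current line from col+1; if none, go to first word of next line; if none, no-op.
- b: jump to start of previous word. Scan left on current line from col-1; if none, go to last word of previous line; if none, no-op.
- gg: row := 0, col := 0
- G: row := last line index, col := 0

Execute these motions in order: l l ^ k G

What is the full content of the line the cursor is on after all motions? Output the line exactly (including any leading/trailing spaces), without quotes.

After 1 (l): row=0 col=1 char='w'
After 2 (l): row=0 col=2 char='o'
After 3 (^): row=0 col=0 char='t'
After 4 (k): row=0 col=0 char='t'
After 5 (G): row=4 col=0 char='p'

Answer: pink  fish  sun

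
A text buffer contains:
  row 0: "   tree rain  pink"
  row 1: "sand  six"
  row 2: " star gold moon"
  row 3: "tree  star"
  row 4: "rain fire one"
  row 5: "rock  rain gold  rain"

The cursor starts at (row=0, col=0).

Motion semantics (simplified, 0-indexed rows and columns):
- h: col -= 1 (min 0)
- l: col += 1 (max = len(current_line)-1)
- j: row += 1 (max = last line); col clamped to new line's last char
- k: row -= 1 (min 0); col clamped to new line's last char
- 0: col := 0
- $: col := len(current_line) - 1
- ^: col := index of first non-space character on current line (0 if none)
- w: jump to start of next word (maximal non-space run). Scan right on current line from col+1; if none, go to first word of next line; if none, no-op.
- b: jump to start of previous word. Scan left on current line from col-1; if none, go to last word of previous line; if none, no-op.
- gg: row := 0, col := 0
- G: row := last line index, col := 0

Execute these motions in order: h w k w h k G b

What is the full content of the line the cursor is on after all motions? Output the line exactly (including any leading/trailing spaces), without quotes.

After 1 (h): row=0 col=0 char='_'
After 2 (w): row=0 col=3 char='t'
After 3 (k): row=0 col=3 char='t'
After 4 (w): row=0 col=8 char='r'
After 5 (h): row=0 col=7 char='_'
After 6 (k): row=0 col=7 char='_'
After 7 (G): row=5 col=0 char='r'
After 8 (b): row=4 col=10 char='o'

Answer: rain fire one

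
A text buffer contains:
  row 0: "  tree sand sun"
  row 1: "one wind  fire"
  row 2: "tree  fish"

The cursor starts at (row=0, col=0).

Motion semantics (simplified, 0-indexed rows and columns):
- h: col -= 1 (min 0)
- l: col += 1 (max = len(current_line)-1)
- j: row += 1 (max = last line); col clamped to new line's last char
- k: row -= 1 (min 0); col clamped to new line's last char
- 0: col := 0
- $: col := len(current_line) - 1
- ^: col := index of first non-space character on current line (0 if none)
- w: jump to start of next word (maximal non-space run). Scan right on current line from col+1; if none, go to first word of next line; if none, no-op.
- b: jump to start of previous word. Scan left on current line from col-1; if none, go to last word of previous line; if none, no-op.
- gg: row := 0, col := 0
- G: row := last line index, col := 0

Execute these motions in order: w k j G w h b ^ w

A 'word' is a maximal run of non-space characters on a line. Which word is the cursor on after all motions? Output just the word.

After 1 (w): row=0 col=2 char='t'
After 2 (k): row=0 col=2 char='t'
After 3 (j): row=1 col=2 char='e'
After 4 (G): row=2 col=0 char='t'
After 5 (w): row=2 col=6 char='f'
After 6 (h): row=2 col=5 char='_'
After 7 (b): row=2 col=0 char='t'
After 8 (^): row=2 col=0 char='t'
After 9 (w): row=2 col=6 char='f'

Answer: fish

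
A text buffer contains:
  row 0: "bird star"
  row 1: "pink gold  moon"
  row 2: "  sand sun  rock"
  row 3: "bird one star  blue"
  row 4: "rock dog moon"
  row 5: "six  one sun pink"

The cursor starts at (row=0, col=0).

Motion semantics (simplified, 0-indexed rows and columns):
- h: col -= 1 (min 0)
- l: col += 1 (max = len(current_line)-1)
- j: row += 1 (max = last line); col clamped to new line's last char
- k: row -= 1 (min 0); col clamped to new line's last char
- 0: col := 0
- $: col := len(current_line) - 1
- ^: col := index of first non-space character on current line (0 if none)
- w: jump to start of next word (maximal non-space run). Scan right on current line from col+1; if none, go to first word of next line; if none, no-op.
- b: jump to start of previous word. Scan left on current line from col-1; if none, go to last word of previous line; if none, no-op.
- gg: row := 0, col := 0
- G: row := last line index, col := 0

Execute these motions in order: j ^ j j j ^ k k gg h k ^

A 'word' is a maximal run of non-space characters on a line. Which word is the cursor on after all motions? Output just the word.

After 1 (j): row=1 col=0 char='p'
After 2 (^): row=1 col=0 char='p'
After 3 (j): row=2 col=0 char='_'
After 4 (j): row=3 col=0 char='b'
After 5 (j): row=4 col=0 char='r'
After 6 (^): row=4 col=0 char='r'
After 7 (k): row=3 col=0 char='b'
After 8 (k): row=2 col=0 char='_'
After 9 (gg): row=0 col=0 char='b'
After 10 (h): row=0 col=0 char='b'
After 11 (k): row=0 col=0 char='b'
After 12 (^): row=0 col=0 char='b'

Answer: bird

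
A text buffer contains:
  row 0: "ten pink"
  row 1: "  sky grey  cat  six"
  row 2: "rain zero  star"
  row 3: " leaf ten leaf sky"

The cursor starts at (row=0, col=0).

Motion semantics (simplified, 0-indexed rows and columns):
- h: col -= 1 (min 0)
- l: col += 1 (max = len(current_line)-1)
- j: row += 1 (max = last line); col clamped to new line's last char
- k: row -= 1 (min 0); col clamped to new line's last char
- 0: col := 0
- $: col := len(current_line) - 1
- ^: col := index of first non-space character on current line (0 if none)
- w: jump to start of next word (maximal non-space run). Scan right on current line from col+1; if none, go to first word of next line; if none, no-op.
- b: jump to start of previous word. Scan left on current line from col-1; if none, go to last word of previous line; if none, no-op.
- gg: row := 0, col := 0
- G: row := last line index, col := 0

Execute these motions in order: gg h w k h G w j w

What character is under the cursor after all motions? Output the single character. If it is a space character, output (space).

After 1 (gg): row=0 col=0 char='t'
After 2 (h): row=0 col=0 char='t'
After 3 (w): row=0 col=4 char='p'
After 4 (k): row=0 col=4 char='p'
After 5 (h): row=0 col=3 char='_'
After 6 (G): row=3 col=0 char='_'
After 7 (w): row=3 col=1 char='l'
After 8 (j): row=3 col=1 char='l'
After 9 (w): row=3 col=6 char='t'

Answer: t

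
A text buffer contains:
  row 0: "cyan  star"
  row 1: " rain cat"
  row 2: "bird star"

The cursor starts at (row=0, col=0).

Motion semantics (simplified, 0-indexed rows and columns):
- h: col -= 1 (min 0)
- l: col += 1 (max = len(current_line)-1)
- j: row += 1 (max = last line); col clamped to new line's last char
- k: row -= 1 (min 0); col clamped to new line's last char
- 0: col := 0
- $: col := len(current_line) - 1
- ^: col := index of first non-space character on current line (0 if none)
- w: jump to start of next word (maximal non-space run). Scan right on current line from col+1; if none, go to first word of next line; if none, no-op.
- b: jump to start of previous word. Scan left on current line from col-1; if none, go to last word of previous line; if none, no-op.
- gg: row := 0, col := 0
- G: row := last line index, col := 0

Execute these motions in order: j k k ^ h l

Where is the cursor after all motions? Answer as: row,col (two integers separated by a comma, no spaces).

Answer: 0,1

Derivation:
After 1 (j): row=1 col=0 char='_'
After 2 (k): row=0 col=0 char='c'
After 3 (k): row=0 col=0 char='c'
After 4 (^): row=0 col=0 char='c'
After 5 (h): row=0 col=0 char='c'
After 6 (l): row=0 col=1 char='y'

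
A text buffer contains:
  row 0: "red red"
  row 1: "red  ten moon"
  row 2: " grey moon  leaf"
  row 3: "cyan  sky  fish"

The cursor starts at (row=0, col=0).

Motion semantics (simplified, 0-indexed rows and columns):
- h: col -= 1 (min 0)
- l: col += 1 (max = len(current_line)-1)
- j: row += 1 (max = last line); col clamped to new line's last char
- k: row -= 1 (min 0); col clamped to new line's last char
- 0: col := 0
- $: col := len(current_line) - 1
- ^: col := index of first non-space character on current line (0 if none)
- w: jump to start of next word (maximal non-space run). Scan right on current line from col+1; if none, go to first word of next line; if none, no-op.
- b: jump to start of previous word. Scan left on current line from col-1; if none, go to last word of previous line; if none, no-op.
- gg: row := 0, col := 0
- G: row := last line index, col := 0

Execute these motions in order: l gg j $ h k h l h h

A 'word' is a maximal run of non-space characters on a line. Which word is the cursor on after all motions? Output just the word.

After 1 (l): row=0 col=1 char='e'
After 2 (gg): row=0 col=0 char='r'
After 3 (j): row=1 col=0 char='r'
After 4 ($): row=1 col=12 char='n'
After 5 (h): row=1 col=11 char='o'
After 6 (k): row=0 col=6 char='d'
After 7 (h): row=0 col=5 char='e'
After 8 (l): row=0 col=6 char='d'
After 9 (h): row=0 col=5 char='e'
After 10 (h): row=0 col=4 char='r'

Answer: red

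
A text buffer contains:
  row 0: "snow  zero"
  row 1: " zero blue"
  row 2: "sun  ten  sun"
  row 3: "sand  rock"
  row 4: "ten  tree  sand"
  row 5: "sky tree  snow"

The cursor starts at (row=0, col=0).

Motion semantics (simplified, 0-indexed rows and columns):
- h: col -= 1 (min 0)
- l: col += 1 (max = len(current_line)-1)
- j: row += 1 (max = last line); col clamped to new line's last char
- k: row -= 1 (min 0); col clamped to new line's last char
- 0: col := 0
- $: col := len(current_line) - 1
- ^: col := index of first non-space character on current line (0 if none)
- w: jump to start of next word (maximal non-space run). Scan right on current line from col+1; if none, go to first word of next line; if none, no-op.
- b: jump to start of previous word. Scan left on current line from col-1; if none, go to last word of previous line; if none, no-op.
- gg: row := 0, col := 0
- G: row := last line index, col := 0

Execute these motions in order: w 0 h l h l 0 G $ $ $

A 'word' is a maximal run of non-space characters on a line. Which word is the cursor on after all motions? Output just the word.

Answer: snow

Derivation:
After 1 (w): row=0 col=6 char='z'
After 2 (0): row=0 col=0 char='s'
After 3 (h): row=0 col=0 char='s'
After 4 (l): row=0 col=1 char='n'
After 5 (h): row=0 col=0 char='s'
After 6 (l): row=0 col=1 char='n'
After 7 (0): row=0 col=0 char='s'
After 8 (G): row=5 col=0 char='s'
After 9 ($): row=5 col=13 char='w'
After 10 ($): row=5 col=13 char='w'
After 11 ($): row=5 col=13 char='w'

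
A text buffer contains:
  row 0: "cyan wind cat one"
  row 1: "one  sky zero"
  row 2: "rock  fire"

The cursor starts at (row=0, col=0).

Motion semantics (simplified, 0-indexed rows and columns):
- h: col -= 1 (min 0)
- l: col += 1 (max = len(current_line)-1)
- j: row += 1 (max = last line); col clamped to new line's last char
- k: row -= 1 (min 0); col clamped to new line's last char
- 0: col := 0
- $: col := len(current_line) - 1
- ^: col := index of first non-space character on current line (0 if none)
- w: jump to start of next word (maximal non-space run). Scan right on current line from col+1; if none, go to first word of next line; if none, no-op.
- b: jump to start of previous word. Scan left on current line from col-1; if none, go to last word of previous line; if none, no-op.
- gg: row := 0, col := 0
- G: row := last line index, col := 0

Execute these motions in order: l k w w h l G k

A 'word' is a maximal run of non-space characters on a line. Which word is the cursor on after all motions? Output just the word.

After 1 (l): row=0 col=1 char='y'
After 2 (k): row=0 col=1 char='y'
After 3 (w): row=0 col=5 char='w'
After 4 (w): row=0 col=10 char='c'
After 5 (h): row=0 col=9 char='_'
After 6 (l): row=0 col=10 char='c'
After 7 (G): row=2 col=0 char='r'
After 8 (k): row=1 col=0 char='o'

Answer: one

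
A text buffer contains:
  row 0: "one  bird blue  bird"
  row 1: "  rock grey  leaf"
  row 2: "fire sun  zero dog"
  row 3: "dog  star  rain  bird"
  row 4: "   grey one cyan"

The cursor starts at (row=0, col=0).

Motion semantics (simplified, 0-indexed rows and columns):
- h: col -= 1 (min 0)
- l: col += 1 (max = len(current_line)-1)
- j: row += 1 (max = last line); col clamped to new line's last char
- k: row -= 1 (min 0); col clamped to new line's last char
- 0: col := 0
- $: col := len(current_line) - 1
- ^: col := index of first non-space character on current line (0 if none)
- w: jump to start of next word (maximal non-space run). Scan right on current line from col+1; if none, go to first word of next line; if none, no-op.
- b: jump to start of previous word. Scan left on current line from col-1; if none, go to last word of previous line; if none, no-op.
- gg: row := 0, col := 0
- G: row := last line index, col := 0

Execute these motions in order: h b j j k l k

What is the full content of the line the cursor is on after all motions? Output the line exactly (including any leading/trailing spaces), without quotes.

Answer: one  bird blue  bird

Derivation:
After 1 (h): row=0 col=0 char='o'
After 2 (b): row=0 col=0 char='o'
After 3 (j): row=1 col=0 char='_'
After 4 (j): row=2 col=0 char='f'
After 5 (k): row=1 col=0 char='_'
After 6 (l): row=1 col=1 char='_'
After 7 (k): row=0 col=1 char='n'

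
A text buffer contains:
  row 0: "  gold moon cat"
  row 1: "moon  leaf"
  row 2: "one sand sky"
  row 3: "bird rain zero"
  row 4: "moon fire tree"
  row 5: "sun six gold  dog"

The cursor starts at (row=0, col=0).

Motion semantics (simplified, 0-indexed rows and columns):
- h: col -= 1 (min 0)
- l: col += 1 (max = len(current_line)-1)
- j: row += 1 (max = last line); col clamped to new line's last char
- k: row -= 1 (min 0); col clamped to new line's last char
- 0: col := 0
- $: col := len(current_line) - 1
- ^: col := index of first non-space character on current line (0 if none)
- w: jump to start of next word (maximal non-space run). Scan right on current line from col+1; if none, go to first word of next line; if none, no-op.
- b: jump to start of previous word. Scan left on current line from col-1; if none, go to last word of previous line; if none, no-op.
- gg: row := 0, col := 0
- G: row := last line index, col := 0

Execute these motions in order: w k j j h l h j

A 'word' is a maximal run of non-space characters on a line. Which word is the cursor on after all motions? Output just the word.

Answer: bird

Derivation:
After 1 (w): row=0 col=2 char='g'
After 2 (k): row=0 col=2 char='g'
After 3 (j): row=1 col=2 char='o'
After 4 (j): row=2 col=2 char='e'
After 5 (h): row=2 col=1 char='n'
After 6 (l): row=2 col=2 char='e'
After 7 (h): row=2 col=1 char='n'
After 8 (j): row=3 col=1 char='i'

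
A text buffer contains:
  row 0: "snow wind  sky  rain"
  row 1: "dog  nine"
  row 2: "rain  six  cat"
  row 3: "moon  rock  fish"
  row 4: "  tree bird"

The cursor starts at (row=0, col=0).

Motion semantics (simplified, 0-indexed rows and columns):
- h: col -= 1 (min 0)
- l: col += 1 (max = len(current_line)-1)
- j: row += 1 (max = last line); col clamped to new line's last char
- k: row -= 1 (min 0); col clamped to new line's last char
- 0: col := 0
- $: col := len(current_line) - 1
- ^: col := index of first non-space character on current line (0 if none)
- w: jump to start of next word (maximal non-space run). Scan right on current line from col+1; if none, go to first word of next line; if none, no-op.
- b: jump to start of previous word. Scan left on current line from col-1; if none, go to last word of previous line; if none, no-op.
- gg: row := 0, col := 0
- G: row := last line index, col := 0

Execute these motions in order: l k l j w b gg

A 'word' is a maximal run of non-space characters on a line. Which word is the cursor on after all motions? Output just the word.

Answer: snow

Derivation:
After 1 (l): row=0 col=1 char='n'
After 2 (k): row=0 col=1 char='n'
After 3 (l): row=0 col=2 char='o'
After 4 (j): row=1 col=2 char='g'
After 5 (w): row=1 col=5 char='n'
After 6 (b): row=1 col=0 char='d'
After 7 (gg): row=0 col=0 char='s'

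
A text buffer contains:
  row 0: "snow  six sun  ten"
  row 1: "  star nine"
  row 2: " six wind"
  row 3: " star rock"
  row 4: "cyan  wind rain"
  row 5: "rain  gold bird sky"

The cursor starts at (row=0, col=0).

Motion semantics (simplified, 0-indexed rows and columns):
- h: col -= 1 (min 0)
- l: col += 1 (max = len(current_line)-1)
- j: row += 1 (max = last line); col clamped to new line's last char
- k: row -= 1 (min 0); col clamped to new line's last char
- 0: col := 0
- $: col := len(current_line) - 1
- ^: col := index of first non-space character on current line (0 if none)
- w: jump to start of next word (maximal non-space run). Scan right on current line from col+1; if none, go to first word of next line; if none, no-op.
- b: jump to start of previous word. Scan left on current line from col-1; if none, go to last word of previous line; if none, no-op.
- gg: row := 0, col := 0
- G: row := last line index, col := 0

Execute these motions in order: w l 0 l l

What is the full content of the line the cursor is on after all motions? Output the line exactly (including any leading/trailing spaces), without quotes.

Answer: snow  six sun  ten

Derivation:
After 1 (w): row=0 col=6 char='s'
After 2 (l): row=0 col=7 char='i'
After 3 (0): row=0 col=0 char='s'
After 4 (l): row=0 col=1 char='n'
After 5 (l): row=0 col=2 char='o'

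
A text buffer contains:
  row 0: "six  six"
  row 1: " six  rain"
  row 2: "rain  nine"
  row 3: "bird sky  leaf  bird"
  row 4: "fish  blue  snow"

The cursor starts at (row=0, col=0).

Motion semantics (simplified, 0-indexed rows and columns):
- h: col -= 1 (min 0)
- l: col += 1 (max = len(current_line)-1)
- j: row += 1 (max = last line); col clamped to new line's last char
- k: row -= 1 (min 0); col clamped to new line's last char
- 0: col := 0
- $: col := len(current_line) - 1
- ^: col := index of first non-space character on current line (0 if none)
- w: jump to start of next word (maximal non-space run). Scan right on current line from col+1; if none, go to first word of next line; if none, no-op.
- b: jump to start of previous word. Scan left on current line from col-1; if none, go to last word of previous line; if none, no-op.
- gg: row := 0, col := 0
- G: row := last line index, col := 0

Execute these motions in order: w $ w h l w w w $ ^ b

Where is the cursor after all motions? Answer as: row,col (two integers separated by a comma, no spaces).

After 1 (w): row=0 col=5 char='s'
After 2 ($): row=0 col=7 char='x'
After 3 (w): row=1 col=1 char='s'
After 4 (h): row=1 col=0 char='_'
After 5 (l): row=1 col=1 char='s'
After 6 (w): row=1 col=6 char='r'
After 7 (w): row=2 col=0 char='r'
After 8 (w): row=2 col=6 char='n'
After 9 ($): row=2 col=9 char='e'
After 10 (^): row=2 col=0 char='r'
After 11 (b): row=1 col=6 char='r'

Answer: 1,6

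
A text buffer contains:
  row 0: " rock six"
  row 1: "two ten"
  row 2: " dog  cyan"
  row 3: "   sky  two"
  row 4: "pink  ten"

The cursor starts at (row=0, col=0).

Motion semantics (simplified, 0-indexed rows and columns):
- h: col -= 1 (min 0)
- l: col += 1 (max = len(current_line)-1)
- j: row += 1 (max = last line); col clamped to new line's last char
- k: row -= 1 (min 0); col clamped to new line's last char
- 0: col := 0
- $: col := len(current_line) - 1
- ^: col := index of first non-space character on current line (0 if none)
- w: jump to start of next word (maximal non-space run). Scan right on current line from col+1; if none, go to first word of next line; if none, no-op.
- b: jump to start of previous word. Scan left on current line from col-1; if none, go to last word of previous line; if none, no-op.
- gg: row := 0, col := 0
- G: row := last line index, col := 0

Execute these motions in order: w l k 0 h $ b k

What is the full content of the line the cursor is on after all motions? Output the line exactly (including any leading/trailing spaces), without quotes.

After 1 (w): row=0 col=1 char='r'
After 2 (l): row=0 col=2 char='o'
After 3 (k): row=0 col=2 char='o'
After 4 (0): row=0 col=0 char='_'
After 5 (h): row=0 col=0 char='_'
After 6 ($): row=0 col=8 char='x'
After 7 (b): row=0 col=6 char='s'
After 8 (k): row=0 col=6 char='s'

Answer:  rock six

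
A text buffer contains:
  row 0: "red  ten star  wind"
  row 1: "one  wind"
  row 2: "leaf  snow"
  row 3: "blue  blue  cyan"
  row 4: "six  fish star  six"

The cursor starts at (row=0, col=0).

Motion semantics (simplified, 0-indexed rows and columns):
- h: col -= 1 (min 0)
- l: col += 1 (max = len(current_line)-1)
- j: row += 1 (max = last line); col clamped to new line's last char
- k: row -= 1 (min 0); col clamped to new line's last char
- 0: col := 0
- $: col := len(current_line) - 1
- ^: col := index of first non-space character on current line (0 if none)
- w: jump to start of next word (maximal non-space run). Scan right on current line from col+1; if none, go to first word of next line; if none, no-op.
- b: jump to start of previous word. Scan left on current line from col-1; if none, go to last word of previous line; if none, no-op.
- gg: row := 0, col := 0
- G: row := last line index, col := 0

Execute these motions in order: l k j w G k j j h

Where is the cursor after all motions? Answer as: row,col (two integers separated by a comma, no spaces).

Answer: 4,0

Derivation:
After 1 (l): row=0 col=1 char='e'
After 2 (k): row=0 col=1 char='e'
After 3 (j): row=1 col=1 char='n'
After 4 (w): row=1 col=5 char='w'
After 5 (G): row=4 col=0 char='s'
After 6 (k): row=3 col=0 char='b'
After 7 (j): row=4 col=0 char='s'
After 8 (j): row=4 col=0 char='s'
After 9 (h): row=4 col=0 char='s'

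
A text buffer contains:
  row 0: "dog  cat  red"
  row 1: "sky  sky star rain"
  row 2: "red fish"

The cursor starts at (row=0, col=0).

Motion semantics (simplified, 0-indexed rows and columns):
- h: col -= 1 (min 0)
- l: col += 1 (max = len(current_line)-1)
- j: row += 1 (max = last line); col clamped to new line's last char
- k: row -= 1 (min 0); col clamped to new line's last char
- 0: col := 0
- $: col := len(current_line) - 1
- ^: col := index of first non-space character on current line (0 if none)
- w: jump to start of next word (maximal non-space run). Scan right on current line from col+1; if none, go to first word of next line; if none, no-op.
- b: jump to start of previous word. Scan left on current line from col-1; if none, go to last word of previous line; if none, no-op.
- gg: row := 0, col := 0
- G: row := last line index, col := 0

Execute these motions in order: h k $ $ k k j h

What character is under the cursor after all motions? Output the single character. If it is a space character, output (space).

After 1 (h): row=0 col=0 char='d'
After 2 (k): row=0 col=0 char='d'
After 3 ($): row=0 col=12 char='d'
After 4 ($): row=0 col=12 char='d'
After 5 (k): row=0 col=12 char='d'
After 6 (k): row=0 col=12 char='d'
After 7 (j): row=1 col=12 char='r'
After 8 (h): row=1 col=11 char='a'

Answer: a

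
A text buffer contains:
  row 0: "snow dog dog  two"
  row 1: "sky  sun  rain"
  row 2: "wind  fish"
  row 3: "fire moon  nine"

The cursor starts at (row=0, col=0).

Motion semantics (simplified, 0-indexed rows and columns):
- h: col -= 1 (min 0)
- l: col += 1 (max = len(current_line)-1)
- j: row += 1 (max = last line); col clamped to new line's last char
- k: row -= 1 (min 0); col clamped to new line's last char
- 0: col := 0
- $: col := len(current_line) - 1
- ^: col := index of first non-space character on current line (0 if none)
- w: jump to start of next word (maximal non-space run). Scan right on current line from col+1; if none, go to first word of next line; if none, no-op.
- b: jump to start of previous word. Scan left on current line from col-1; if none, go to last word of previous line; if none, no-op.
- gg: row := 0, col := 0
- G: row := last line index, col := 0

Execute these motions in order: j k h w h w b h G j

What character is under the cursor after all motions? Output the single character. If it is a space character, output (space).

Answer: f

Derivation:
After 1 (j): row=1 col=0 char='s'
After 2 (k): row=0 col=0 char='s'
After 3 (h): row=0 col=0 char='s'
After 4 (w): row=0 col=5 char='d'
After 5 (h): row=0 col=4 char='_'
After 6 (w): row=0 col=5 char='d'
After 7 (b): row=0 col=0 char='s'
After 8 (h): row=0 col=0 char='s'
After 9 (G): row=3 col=0 char='f'
After 10 (j): row=3 col=0 char='f'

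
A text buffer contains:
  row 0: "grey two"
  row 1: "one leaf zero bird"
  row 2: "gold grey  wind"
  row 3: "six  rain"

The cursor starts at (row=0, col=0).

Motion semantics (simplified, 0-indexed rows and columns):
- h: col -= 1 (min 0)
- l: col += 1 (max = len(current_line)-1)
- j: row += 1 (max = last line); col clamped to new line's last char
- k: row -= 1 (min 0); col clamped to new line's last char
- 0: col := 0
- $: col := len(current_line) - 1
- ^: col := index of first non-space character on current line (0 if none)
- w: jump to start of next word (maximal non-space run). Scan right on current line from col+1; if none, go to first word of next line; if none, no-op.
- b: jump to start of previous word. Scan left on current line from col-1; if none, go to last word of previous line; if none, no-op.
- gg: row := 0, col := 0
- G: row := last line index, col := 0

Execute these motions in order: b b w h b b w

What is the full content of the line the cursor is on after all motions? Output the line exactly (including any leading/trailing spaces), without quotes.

Answer: grey two

Derivation:
After 1 (b): row=0 col=0 char='g'
After 2 (b): row=0 col=0 char='g'
After 3 (w): row=0 col=5 char='t'
After 4 (h): row=0 col=4 char='_'
After 5 (b): row=0 col=0 char='g'
After 6 (b): row=0 col=0 char='g'
After 7 (w): row=0 col=5 char='t'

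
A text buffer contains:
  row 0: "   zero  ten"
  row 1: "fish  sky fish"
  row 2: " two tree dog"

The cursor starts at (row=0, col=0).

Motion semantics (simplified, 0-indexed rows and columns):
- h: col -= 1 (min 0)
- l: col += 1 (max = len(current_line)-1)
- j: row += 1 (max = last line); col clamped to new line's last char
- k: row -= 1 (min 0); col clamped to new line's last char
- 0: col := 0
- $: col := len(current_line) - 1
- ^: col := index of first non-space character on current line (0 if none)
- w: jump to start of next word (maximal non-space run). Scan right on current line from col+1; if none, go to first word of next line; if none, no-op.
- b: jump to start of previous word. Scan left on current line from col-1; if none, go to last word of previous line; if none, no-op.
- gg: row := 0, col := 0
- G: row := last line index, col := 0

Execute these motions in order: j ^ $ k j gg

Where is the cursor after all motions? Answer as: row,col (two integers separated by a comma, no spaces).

Answer: 0,0

Derivation:
After 1 (j): row=1 col=0 char='f'
After 2 (^): row=1 col=0 char='f'
After 3 ($): row=1 col=13 char='h'
After 4 (k): row=0 col=11 char='n'
After 5 (j): row=1 col=11 char='i'
After 6 (gg): row=0 col=0 char='_'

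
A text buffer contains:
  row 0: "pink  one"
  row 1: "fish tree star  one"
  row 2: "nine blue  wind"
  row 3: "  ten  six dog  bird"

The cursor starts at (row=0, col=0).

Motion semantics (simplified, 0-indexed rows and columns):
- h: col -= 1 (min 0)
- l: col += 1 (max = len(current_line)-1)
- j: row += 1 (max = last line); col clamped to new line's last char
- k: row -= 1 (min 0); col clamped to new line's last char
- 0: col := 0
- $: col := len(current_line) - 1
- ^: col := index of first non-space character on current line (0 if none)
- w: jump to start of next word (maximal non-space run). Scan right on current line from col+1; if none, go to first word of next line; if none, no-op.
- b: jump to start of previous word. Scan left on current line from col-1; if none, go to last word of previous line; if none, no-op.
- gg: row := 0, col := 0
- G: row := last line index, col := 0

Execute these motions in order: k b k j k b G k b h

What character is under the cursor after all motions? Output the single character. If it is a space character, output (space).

Answer: (space)

Derivation:
After 1 (k): row=0 col=0 char='p'
After 2 (b): row=0 col=0 char='p'
After 3 (k): row=0 col=0 char='p'
After 4 (j): row=1 col=0 char='f'
After 5 (k): row=0 col=0 char='p'
After 6 (b): row=0 col=0 char='p'
After 7 (G): row=3 col=0 char='_'
After 8 (k): row=2 col=0 char='n'
After 9 (b): row=1 col=16 char='o'
After 10 (h): row=1 col=15 char='_'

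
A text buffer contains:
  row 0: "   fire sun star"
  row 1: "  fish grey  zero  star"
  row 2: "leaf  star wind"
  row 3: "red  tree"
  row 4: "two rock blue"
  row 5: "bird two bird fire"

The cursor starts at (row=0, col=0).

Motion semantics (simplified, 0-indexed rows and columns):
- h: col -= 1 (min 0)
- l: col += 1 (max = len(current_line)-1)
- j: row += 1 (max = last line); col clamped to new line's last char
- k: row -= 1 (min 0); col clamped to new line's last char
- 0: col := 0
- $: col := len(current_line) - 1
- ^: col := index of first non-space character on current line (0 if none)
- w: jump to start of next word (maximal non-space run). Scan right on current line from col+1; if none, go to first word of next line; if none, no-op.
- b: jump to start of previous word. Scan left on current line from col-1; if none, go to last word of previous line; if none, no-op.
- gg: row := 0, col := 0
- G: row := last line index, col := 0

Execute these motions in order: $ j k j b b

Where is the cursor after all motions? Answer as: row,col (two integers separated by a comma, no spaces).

After 1 ($): row=0 col=15 char='r'
After 2 (j): row=1 col=15 char='r'
After 3 (k): row=0 col=15 char='r'
After 4 (j): row=1 col=15 char='r'
After 5 (b): row=1 col=13 char='z'
After 6 (b): row=1 col=7 char='g'

Answer: 1,7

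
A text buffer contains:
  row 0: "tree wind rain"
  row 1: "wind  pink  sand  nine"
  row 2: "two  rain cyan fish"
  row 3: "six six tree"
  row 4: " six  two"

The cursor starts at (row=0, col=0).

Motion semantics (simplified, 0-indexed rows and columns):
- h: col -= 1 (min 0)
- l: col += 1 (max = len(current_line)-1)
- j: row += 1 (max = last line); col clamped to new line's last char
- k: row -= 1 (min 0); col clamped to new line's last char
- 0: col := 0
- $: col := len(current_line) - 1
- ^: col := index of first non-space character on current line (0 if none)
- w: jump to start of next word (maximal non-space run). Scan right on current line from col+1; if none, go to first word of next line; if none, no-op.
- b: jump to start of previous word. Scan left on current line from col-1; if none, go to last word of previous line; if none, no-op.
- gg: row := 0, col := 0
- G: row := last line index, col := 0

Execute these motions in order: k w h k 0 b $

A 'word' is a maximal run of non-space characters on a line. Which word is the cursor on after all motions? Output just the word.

Answer: rain

Derivation:
After 1 (k): row=0 col=0 char='t'
After 2 (w): row=0 col=5 char='w'
After 3 (h): row=0 col=4 char='_'
After 4 (k): row=0 col=4 char='_'
After 5 (0): row=0 col=0 char='t'
After 6 (b): row=0 col=0 char='t'
After 7 ($): row=0 col=13 char='n'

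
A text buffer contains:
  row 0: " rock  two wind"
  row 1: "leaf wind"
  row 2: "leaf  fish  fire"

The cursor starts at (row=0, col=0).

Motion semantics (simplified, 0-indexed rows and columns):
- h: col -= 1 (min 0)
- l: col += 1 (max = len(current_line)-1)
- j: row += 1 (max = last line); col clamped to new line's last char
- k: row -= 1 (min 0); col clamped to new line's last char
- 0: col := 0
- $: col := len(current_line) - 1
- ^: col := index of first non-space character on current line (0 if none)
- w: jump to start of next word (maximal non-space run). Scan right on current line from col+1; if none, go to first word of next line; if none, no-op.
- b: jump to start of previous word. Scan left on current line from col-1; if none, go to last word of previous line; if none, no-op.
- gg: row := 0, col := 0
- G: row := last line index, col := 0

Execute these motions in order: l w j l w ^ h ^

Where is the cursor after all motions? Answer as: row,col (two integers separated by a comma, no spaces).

After 1 (l): row=0 col=1 char='r'
After 2 (w): row=0 col=7 char='t'
After 3 (j): row=1 col=7 char='n'
After 4 (l): row=1 col=8 char='d'
After 5 (w): row=2 col=0 char='l'
After 6 (^): row=2 col=0 char='l'
After 7 (h): row=2 col=0 char='l'
After 8 (^): row=2 col=0 char='l'

Answer: 2,0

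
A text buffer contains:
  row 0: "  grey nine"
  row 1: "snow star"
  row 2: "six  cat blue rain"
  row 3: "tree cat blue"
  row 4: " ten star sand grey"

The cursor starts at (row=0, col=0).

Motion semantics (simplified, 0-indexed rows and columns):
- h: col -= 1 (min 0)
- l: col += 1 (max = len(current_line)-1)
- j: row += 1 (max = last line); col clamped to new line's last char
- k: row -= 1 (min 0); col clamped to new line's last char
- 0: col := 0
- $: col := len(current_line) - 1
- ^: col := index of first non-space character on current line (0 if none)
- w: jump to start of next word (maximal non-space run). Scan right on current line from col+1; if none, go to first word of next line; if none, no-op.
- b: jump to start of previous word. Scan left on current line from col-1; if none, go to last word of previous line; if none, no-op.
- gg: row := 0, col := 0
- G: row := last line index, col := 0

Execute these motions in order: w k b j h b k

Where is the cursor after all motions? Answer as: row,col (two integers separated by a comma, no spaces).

After 1 (w): row=0 col=2 char='g'
After 2 (k): row=0 col=2 char='g'
After 3 (b): row=0 col=2 char='g'
After 4 (j): row=1 col=2 char='o'
After 5 (h): row=1 col=1 char='n'
After 6 (b): row=1 col=0 char='s'
After 7 (k): row=0 col=0 char='_'

Answer: 0,0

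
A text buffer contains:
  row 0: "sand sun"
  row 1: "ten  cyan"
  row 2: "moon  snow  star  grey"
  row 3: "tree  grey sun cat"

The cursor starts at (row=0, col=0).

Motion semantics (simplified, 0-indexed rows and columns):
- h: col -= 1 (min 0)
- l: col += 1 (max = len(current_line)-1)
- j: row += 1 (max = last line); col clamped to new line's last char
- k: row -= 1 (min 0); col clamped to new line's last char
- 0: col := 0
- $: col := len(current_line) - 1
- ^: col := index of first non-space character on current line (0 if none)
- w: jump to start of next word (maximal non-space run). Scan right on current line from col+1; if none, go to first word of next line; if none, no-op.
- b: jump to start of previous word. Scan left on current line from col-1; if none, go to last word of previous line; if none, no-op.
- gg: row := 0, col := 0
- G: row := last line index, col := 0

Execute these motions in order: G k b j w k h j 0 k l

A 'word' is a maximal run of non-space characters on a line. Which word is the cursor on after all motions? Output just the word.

Answer: ten

Derivation:
After 1 (G): row=3 col=0 char='t'
After 2 (k): row=2 col=0 char='m'
After 3 (b): row=1 col=5 char='c'
After 4 (j): row=2 col=5 char='_'
After 5 (w): row=2 col=6 char='s'
After 6 (k): row=1 col=6 char='y'
After 7 (h): row=1 col=5 char='c'
After 8 (j): row=2 col=5 char='_'
After 9 (0): row=2 col=0 char='m'
After 10 (k): row=1 col=0 char='t'
After 11 (l): row=1 col=1 char='e'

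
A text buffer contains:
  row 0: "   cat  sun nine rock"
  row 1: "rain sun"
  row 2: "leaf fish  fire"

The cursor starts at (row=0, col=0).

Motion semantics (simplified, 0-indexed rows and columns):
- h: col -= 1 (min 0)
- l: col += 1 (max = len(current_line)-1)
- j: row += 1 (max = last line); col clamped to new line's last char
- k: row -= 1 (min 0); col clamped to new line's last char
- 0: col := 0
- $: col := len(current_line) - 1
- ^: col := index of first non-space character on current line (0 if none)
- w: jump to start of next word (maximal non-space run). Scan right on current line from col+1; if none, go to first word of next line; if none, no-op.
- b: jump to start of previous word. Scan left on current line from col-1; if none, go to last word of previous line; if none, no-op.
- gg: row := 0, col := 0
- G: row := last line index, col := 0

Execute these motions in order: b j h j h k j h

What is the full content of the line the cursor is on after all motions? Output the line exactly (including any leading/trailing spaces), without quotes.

Answer: leaf fish  fire

Derivation:
After 1 (b): row=0 col=0 char='_'
After 2 (j): row=1 col=0 char='r'
After 3 (h): row=1 col=0 char='r'
After 4 (j): row=2 col=0 char='l'
After 5 (h): row=2 col=0 char='l'
After 6 (k): row=1 col=0 char='r'
After 7 (j): row=2 col=0 char='l'
After 8 (h): row=2 col=0 char='l'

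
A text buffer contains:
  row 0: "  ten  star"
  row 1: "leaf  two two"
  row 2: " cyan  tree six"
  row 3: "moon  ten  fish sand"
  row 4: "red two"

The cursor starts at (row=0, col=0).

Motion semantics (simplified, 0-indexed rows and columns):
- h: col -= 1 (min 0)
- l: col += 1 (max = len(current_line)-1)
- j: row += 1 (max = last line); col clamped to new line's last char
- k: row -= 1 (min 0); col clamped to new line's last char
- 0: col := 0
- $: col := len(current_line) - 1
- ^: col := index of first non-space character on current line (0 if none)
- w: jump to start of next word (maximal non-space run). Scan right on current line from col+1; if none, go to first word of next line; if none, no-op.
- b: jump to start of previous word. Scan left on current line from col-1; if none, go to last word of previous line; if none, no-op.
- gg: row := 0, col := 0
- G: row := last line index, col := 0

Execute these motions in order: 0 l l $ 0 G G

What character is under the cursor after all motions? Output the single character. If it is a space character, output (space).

After 1 (0): row=0 col=0 char='_'
After 2 (l): row=0 col=1 char='_'
After 3 (l): row=0 col=2 char='t'
After 4 ($): row=0 col=10 char='r'
After 5 (0): row=0 col=0 char='_'
After 6 (G): row=4 col=0 char='r'
After 7 (G): row=4 col=0 char='r'

Answer: r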